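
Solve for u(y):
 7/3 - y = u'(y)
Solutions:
 u(y) = C1 - y^2/2 + 7*y/3


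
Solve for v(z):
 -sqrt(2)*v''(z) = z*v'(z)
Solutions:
 v(z) = C1 + C2*erf(2^(1/4)*z/2)


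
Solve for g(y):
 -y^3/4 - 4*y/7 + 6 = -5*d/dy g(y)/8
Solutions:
 g(y) = C1 + y^4/10 + 16*y^2/35 - 48*y/5


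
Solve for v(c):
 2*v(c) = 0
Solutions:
 v(c) = 0


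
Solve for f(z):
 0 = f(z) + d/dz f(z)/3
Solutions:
 f(z) = C1*exp(-3*z)


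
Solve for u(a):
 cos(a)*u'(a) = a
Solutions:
 u(a) = C1 + Integral(a/cos(a), a)


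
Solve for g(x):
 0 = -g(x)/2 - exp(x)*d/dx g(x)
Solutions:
 g(x) = C1*exp(exp(-x)/2)


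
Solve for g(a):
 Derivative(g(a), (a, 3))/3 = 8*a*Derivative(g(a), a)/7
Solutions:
 g(a) = C1 + Integral(C2*airyai(2*3^(1/3)*7^(2/3)*a/7) + C3*airybi(2*3^(1/3)*7^(2/3)*a/7), a)


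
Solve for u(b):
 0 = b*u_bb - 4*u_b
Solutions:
 u(b) = C1 + C2*b^5


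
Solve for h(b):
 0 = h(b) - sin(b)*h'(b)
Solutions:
 h(b) = C1*sqrt(cos(b) - 1)/sqrt(cos(b) + 1)


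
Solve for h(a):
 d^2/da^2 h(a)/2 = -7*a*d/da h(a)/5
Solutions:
 h(a) = C1 + C2*erf(sqrt(35)*a/5)


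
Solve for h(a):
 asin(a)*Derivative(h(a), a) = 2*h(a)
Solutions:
 h(a) = C1*exp(2*Integral(1/asin(a), a))


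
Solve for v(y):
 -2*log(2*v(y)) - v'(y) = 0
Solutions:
 Integral(1/(log(_y) + log(2)), (_y, v(y)))/2 = C1 - y


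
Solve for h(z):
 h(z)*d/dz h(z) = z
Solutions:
 h(z) = -sqrt(C1 + z^2)
 h(z) = sqrt(C1 + z^2)


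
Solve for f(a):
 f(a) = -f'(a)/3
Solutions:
 f(a) = C1*exp(-3*a)


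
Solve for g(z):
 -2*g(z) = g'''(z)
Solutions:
 g(z) = C3*exp(-2^(1/3)*z) + (C1*sin(2^(1/3)*sqrt(3)*z/2) + C2*cos(2^(1/3)*sqrt(3)*z/2))*exp(2^(1/3)*z/2)


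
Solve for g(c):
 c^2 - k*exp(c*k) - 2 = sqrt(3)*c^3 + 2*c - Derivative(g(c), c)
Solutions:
 g(c) = C1 + sqrt(3)*c^4/4 - c^3/3 + c^2 + 2*c + exp(c*k)


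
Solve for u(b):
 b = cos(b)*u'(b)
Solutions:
 u(b) = C1 + Integral(b/cos(b), b)


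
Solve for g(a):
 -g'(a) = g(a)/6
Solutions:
 g(a) = C1*exp(-a/6)


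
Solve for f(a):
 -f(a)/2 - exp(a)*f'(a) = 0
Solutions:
 f(a) = C1*exp(exp(-a)/2)


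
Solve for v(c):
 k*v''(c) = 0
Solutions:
 v(c) = C1 + C2*c


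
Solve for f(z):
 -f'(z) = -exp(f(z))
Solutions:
 f(z) = log(-1/(C1 + z))


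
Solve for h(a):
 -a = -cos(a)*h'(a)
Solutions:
 h(a) = C1 + Integral(a/cos(a), a)


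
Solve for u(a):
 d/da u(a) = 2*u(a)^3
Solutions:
 u(a) = -sqrt(2)*sqrt(-1/(C1 + 2*a))/2
 u(a) = sqrt(2)*sqrt(-1/(C1 + 2*a))/2


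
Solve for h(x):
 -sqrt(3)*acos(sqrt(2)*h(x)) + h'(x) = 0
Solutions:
 Integral(1/acos(sqrt(2)*_y), (_y, h(x))) = C1 + sqrt(3)*x


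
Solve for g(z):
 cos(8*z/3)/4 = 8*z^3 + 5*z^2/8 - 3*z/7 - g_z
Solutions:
 g(z) = C1 + 2*z^4 + 5*z^3/24 - 3*z^2/14 - 3*sin(8*z/3)/32


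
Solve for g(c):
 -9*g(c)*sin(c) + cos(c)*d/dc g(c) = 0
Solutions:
 g(c) = C1/cos(c)^9


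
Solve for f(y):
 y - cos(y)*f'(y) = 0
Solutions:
 f(y) = C1 + Integral(y/cos(y), y)


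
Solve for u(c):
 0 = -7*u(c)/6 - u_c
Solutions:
 u(c) = C1*exp(-7*c/6)


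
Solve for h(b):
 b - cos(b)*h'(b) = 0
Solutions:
 h(b) = C1 + Integral(b/cos(b), b)


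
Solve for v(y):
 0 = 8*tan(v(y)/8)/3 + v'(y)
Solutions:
 v(y) = -8*asin(C1*exp(-y/3)) + 8*pi
 v(y) = 8*asin(C1*exp(-y/3))


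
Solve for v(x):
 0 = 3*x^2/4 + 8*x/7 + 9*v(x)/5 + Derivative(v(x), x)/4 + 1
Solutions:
 v(x) = C1*exp(-36*x/5) - 5*x^2/12 - 785*x/1512 - 26315/54432


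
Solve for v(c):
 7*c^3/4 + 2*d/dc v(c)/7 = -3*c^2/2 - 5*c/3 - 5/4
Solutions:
 v(c) = C1 - 49*c^4/32 - 7*c^3/4 - 35*c^2/12 - 35*c/8


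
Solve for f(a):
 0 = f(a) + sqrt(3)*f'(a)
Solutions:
 f(a) = C1*exp(-sqrt(3)*a/3)


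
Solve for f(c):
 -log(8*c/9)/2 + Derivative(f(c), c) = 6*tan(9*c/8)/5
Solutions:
 f(c) = C1 + c*log(c)/2 - c*log(3) - c/2 + 3*c*log(2)/2 - 16*log(cos(9*c/8))/15


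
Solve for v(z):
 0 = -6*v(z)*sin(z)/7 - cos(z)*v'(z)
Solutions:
 v(z) = C1*cos(z)^(6/7)


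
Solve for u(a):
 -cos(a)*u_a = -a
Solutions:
 u(a) = C1 + Integral(a/cos(a), a)


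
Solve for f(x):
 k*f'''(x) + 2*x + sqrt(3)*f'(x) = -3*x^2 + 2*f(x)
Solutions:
 f(x) = C1*exp(x*(-3^(2/3)*(sqrt((9 + sqrt(3)/k)/k^2) - 3/k)^(1/3) + 3^(5/6)/(k*(sqrt((9 + sqrt(3)/k)/k^2) - 3/k)^(1/3)))/3) + C2*exp(x*(3^(2/3)*(sqrt((9 + sqrt(3)/k)/k^2) - 3/k)^(1/3)/6 - 3^(1/6)*I*(sqrt((9 + sqrt(3)/k)/k^2) - 3/k)^(1/3)/2 + 2*sqrt(3)/(k*(-3^(2/3) + 3*3^(1/6)*I)*(sqrt((9 + sqrt(3)/k)/k^2) - 3/k)^(1/3)))) + C3*exp(x*(3^(2/3)*(sqrt((9 + sqrt(3)/k)/k^2) - 3/k)^(1/3)/6 + 3^(1/6)*I*(sqrt((9 + sqrt(3)/k)/k^2) - 3/k)^(1/3)/2 - 2*sqrt(3)/(k*(3^(2/3) + 3*3^(1/6)*I)*(sqrt((9 + sqrt(3)/k)/k^2) - 3/k)^(1/3)))) + 3*x^2/2 + x + 3*sqrt(3)*x/2 + sqrt(3)/2 + 9/4


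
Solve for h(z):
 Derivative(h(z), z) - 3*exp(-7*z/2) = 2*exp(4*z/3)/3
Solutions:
 h(z) = C1 + exp(4*z/3)/2 - 6*exp(-7*z/2)/7


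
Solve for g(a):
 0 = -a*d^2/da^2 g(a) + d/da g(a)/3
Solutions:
 g(a) = C1 + C2*a^(4/3)


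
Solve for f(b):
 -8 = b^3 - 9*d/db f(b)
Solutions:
 f(b) = C1 + b^4/36 + 8*b/9


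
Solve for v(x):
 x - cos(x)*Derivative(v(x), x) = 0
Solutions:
 v(x) = C1 + Integral(x/cos(x), x)


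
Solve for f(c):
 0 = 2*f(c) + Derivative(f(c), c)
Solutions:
 f(c) = C1*exp(-2*c)


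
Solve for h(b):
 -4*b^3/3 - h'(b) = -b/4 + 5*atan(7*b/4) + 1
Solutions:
 h(b) = C1 - b^4/3 + b^2/8 - 5*b*atan(7*b/4) - b + 10*log(49*b^2 + 16)/7


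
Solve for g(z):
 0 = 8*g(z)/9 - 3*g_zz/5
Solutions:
 g(z) = C1*exp(-2*sqrt(30)*z/9) + C2*exp(2*sqrt(30)*z/9)


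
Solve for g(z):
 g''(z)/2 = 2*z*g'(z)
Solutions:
 g(z) = C1 + C2*erfi(sqrt(2)*z)


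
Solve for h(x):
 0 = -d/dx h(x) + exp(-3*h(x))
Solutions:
 h(x) = log(C1 + 3*x)/3
 h(x) = log((-3^(1/3) - 3^(5/6)*I)*(C1 + x)^(1/3)/2)
 h(x) = log((-3^(1/3) + 3^(5/6)*I)*(C1 + x)^(1/3)/2)


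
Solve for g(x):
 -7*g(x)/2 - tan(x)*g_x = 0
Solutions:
 g(x) = C1/sin(x)^(7/2)


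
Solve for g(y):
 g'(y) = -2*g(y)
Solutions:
 g(y) = C1*exp(-2*y)


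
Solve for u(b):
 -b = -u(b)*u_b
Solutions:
 u(b) = -sqrt(C1 + b^2)
 u(b) = sqrt(C1 + b^2)


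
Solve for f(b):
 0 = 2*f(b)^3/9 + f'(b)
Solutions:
 f(b) = -3*sqrt(2)*sqrt(-1/(C1 - 2*b))/2
 f(b) = 3*sqrt(2)*sqrt(-1/(C1 - 2*b))/2


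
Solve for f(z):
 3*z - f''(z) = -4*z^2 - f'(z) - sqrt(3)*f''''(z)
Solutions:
 f(z) = C1 + C2*exp(z*(2*6^(1/3)/(sqrt(81 - 4*sqrt(3)) + 9)^(1/3) + 2^(2/3)*3^(1/6)*(sqrt(81 - 4*sqrt(3)) + 9)^(1/3))/12)*sin(z*(-6^(2/3)*(sqrt(81 - 4*sqrt(3)) + 9)^(1/3) + 2*2^(1/3)*3^(5/6)/(sqrt(81 - 4*sqrt(3)) + 9)^(1/3))/12) + C3*exp(z*(2*6^(1/3)/(sqrt(81 - 4*sqrt(3)) + 9)^(1/3) + 2^(2/3)*3^(1/6)*(sqrt(81 - 4*sqrt(3)) + 9)^(1/3))/12)*cos(z*(-6^(2/3)*(sqrt(81 - 4*sqrt(3)) + 9)^(1/3) + 2*2^(1/3)*3^(5/6)/(sqrt(81 - 4*sqrt(3)) + 9)^(1/3))/12) + C4*exp(-z*(2*6^(1/3)/(sqrt(81 - 4*sqrt(3)) + 9)^(1/3) + 2^(2/3)*3^(1/6)*(sqrt(81 - 4*sqrt(3)) + 9)^(1/3))/6) - 4*z^3/3 - 11*z^2/2 - 11*z


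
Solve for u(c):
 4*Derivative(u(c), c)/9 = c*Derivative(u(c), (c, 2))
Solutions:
 u(c) = C1 + C2*c^(13/9)


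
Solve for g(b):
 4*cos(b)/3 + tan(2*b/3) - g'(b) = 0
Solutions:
 g(b) = C1 - 3*log(cos(2*b/3))/2 + 4*sin(b)/3


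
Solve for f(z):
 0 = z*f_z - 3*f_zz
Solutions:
 f(z) = C1 + C2*erfi(sqrt(6)*z/6)


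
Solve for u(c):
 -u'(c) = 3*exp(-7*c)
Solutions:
 u(c) = C1 + 3*exp(-7*c)/7


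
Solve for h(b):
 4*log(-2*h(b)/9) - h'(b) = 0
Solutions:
 -Integral(1/(log(-_y) - 2*log(3) + log(2)), (_y, h(b)))/4 = C1 - b


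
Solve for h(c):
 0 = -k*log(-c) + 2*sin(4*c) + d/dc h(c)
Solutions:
 h(c) = C1 + c*k*(log(-c) - 1) + cos(4*c)/2


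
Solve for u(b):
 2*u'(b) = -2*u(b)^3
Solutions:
 u(b) = -sqrt(2)*sqrt(-1/(C1 - b))/2
 u(b) = sqrt(2)*sqrt(-1/(C1 - b))/2


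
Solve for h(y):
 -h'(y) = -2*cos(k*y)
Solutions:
 h(y) = C1 + 2*sin(k*y)/k


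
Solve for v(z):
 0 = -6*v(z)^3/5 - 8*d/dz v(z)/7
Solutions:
 v(z) = -sqrt(10)*sqrt(-1/(C1 - 21*z))
 v(z) = sqrt(10)*sqrt(-1/(C1 - 21*z))


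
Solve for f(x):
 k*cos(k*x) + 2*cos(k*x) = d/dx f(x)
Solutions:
 f(x) = C1 + sin(k*x) + 2*sin(k*x)/k


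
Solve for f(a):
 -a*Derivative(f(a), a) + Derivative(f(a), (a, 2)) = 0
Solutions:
 f(a) = C1 + C2*erfi(sqrt(2)*a/2)


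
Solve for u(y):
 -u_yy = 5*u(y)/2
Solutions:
 u(y) = C1*sin(sqrt(10)*y/2) + C2*cos(sqrt(10)*y/2)


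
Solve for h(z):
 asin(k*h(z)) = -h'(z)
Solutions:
 Integral(1/asin(_y*k), (_y, h(z))) = C1 - z


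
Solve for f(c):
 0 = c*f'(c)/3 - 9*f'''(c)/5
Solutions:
 f(c) = C1 + Integral(C2*airyai(5^(1/3)*c/3) + C3*airybi(5^(1/3)*c/3), c)


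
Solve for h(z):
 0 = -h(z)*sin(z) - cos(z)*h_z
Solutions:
 h(z) = C1*cos(z)


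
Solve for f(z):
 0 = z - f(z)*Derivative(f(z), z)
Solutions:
 f(z) = -sqrt(C1 + z^2)
 f(z) = sqrt(C1 + z^2)


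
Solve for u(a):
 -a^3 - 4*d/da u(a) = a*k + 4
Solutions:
 u(a) = C1 - a^4/16 - a^2*k/8 - a


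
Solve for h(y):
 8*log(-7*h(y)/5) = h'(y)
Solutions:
 -Integral(1/(log(-_y) - log(5) + log(7)), (_y, h(y)))/8 = C1 - y


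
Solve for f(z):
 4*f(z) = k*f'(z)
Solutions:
 f(z) = C1*exp(4*z/k)


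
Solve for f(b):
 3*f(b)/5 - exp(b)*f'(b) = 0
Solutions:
 f(b) = C1*exp(-3*exp(-b)/5)


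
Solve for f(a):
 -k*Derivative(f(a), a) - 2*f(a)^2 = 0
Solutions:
 f(a) = k/(C1*k + 2*a)


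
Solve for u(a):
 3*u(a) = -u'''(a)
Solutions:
 u(a) = C3*exp(-3^(1/3)*a) + (C1*sin(3^(5/6)*a/2) + C2*cos(3^(5/6)*a/2))*exp(3^(1/3)*a/2)


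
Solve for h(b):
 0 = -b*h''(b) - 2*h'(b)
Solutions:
 h(b) = C1 + C2/b


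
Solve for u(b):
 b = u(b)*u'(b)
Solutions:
 u(b) = -sqrt(C1 + b^2)
 u(b) = sqrt(C1 + b^2)


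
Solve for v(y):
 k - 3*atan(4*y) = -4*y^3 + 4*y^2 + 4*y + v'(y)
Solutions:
 v(y) = C1 + k*y + y^4 - 4*y^3/3 - 2*y^2 - 3*y*atan(4*y) + 3*log(16*y^2 + 1)/8


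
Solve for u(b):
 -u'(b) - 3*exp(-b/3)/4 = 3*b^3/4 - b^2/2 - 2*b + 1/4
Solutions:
 u(b) = C1 - 3*b^4/16 + b^3/6 + b^2 - b/4 + 9*exp(-b/3)/4


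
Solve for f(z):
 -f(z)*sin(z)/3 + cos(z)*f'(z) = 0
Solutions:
 f(z) = C1/cos(z)^(1/3)


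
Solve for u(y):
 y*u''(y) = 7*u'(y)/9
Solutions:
 u(y) = C1 + C2*y^(16/9)


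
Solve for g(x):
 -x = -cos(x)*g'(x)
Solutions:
 g(x) = C1 + Integral(x/cos(x), x)


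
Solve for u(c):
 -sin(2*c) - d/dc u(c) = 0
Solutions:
 u(c) = C1 + cos(2*c)/2


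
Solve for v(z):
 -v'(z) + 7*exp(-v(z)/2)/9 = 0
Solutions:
 v(z) = 2*log(C1 + 7*z/18)


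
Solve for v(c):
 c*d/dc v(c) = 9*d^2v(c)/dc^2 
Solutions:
 v(c) = C1 + C2*erfi(sqrt(2)*c/6)


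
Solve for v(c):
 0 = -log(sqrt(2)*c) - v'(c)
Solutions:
 v(c) = C1 - c*log(c) - c*log(2)/2 + c


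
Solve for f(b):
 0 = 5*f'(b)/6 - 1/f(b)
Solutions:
 f(b) = -sqrt(C1 + 60*b)/5
 f(b) = sqrt(C1 + 60*b)/5


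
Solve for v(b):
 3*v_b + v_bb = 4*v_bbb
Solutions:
 v(b) = C1 + C2*exp(-3*b/4) + C3*exp(b)


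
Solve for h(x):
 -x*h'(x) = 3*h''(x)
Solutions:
 h(x) = C1 + C2*erf(sqrt(6)*x/6)


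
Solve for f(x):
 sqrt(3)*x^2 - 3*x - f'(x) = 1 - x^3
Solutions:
 f(x) = C1 + x^4/4 + sqrt(3)*x^3/3 - 3*x^2/2 - x


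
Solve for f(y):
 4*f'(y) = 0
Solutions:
 f(y) = C1


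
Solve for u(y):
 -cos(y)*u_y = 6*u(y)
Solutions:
 u(y) = C1*(sin(y)^3 - 3*sin(y)^2 + 3*sin(y) - 1)/(sin(y)^3 + 3*sin(y)^2 + 3*sin(y) + 1)


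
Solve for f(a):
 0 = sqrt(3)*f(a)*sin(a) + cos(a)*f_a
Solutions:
 f(a) = C1*cos(a)^(sqrt(3))


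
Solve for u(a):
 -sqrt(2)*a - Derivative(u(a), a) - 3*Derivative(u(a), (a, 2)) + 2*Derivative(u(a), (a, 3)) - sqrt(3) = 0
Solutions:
 u(a) = C1 + C2*exp(a*(3 - sqrt(17))/4) + C3*exp(a*(3 + sqrt(17))/4) - sqrt(2)*a^2/2 - sqrt(3)*a + 3*sqrt(2)*a


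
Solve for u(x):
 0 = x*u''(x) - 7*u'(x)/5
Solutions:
 u(x) = C1 + C2*x^(12/5)


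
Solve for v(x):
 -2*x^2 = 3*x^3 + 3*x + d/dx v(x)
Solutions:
 v(x) = C1 - 3*x^4/4 - 2*x^3/3 - 3*x^2/2


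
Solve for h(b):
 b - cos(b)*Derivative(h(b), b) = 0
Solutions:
 h(b) = C1 + Integral(b/cos(b), b)


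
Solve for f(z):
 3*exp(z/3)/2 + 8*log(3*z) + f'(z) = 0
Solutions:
 f(z) = C1 - 8*z*log(z) + 8*z*(1 - log(3)) - 9*exp(z/3)/2


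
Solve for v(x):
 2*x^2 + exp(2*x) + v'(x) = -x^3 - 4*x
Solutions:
 v(x) = C1 - x^4/4 - 2*x^3/3 - 2*x^2 - exp(2*x)/2


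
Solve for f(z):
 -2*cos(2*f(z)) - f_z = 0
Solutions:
 f(z) = -asin((C1 + exp(8*z))/(C1 - exp(8*z)))/2 + pi/2
 f(z) = asin((C1 + exp(8*z))/(C1 - exp(8*z)))/2


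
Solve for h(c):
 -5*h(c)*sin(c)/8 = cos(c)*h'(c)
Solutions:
 h(c) = C1*cos(c)^(5/8)


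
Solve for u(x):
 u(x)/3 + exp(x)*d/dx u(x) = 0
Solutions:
 u(x) = C1*exp(exp(-x)/3)


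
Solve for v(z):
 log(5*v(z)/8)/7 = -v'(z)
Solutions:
 -7*Integral(1/(-log(_y) - log(5) + 3*log(2)), (_y, v(z))) = C1 - z


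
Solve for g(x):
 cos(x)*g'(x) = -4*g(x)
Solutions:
 g(x) = C1*(sin(x)^2 - 2*sin(x) + 1)/(sin(x)^2 + 2*sin(x) + 1)


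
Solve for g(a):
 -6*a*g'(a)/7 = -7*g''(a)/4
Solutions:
 g(a) = C1 + C2*erfi(2*sqrt(3)*a/7)


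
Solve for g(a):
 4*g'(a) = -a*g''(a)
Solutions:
 g(a) = C1 + C2/a^3


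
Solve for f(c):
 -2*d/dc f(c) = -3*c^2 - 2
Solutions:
 f(c) = C1 + c^3/2 + c


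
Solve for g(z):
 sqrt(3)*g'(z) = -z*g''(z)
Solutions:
 g(z) = C1 + C2*z^(1 - sqrt(3))


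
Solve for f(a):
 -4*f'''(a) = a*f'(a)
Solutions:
 f(a) = C1 + Integral(C2*airyai(-2^(1/3)*a/2) + C3*airybi(-2^(1/3)*a/2), a)


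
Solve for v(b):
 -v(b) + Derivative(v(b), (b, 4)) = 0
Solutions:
 v(b) = C1*exp(-b) + C2*exp(b) + C3*sin(b) + C4*cos(b)


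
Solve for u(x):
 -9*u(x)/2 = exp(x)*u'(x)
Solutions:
 u(x) = C1*exp(9*exp(-x)/2)


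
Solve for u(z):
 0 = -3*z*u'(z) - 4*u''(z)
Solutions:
 u(z) = C1 + C2*erf(sqrt(6)*z/4)


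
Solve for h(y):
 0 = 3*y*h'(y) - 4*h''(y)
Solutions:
 h(y) = C1 + C2*erfi(sqrt(6)*y/4)


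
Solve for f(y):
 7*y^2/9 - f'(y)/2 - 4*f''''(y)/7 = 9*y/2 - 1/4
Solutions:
 f(y) = C1 + C4*exp(-7^(1/3)*y/2) + 14*y^3/27 - 9*y^2/2 + y/2 + (C2*sin(sqrt(3)*7^(1/3)*y/4) + C3*cos(sqrt(3)*7^(1/3)*y/4))*exp(7^(1/3)*y/4)


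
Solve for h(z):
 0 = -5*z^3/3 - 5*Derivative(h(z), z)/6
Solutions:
 h(z) = C1 - z^4/2


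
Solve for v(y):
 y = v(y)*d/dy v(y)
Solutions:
 v(y) = -sqrt(C1 + y^2)
 v(y) = sqrt(C1 + y^2)


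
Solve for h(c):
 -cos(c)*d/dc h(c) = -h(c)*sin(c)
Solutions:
 h(c) = C1/cos(c)


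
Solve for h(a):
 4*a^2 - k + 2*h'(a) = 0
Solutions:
 h(a) = C1 - 2*a^3/3 + a*k/2


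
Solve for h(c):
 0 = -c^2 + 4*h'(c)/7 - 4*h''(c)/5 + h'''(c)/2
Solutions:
 h(c) = C1 + 7*c^3/12 + 49*c^2/20 + 1519*c/400 + (C2*sin(2*sqrt(154)*c/35) + C3*cos(2*sqrt(154)*c/35))*exp(4*c/5)


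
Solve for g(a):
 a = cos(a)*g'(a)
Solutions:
 g(a) = C1 + Integral(a/cos(a), a)


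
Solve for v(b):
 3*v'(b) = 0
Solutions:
 v(b) = C1


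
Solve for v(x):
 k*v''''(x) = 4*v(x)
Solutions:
 v(x) = C1*exp(-sqrt(2)*x*(1/k)^(1/4)) + C2*exp(sqrt(2)*x*(1/k)^(1/4)) + C3*exp(-sqrt(2)*I*x*(1/k)^(1/4)) + C4*exp(sqrt(2)*I*x*(1/k)^(1/4))


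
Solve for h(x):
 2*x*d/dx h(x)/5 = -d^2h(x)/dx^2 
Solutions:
 h(x) = C1 + C2*erf(sqrt(5)*x/5)


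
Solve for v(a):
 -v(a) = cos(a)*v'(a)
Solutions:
 v(a) = C1*sqrt(sin(a) - 1)/sqrt(sin(a) + 1)


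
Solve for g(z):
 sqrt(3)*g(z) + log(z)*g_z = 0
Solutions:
 g(z) = C1*exp(-sqrt(3)*li(z))


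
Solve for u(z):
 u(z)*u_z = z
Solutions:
 u(z) = -sqrt(C1 + z^2)
 u(z) = sqrt(C1 + z^2)


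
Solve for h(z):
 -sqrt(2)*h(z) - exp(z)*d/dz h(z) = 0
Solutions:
 h(z) = C1*exp(sqrt(2)*exp(-z))


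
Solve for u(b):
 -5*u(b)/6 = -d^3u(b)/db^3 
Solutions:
 u(b) = C3*exp(5^(1/3)*6^(2/3)*b/6) + (C1*sin(2^(2/3)*3^(1/6)*5^(1/3)*b/4) + C2*cos(2^(2/3)*3^(1/6)*5^(1/3)*b/4))*exp(-5^(1/3)*6^(2/3)*b/12)


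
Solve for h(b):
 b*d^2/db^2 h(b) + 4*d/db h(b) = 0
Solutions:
 h(b) = C1 + C2/b^3


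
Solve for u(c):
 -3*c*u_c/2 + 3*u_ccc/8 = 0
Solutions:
 u(c) = C1 + Integral(C2*airyai(2^(2/3)*c) + C3*airybi(2^(2/3)*c), c)


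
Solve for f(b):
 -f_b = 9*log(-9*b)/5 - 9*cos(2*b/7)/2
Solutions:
 f(b) = C1 - 9*b*log(-b)/5 - 18*b*log(3)/5 + 9*b/5 + 63*sin(2*b/7)/4


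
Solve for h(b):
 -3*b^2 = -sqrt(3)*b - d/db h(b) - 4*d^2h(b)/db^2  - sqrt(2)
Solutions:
 h(b) = C1 + C2*exp(-b/4) + b^3 - 12*b^2 - sqrt(3)*b^2/2 - sqrt(2)*b + 4*sqrt(3)*b + 96*b


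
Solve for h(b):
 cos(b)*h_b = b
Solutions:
 h(b) = C1 + Integral(b/cos(b), b)


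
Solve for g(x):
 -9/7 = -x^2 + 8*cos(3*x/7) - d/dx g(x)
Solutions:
 g(x) = C1 - x^3/3 + 9*x/7 + 56*sin(3*x/7)/3


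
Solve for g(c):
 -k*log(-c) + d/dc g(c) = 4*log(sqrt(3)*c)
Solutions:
 g(c) = C1 + c*(k + 4)*log(c) + c*(-k + I*pi*k - 4 + 2*log(3))


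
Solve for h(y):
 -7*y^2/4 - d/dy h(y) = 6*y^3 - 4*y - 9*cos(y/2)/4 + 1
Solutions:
 h(y) = C1 - 3*y^4/2 - 7*y^3/12 + 2*y^2 - y + 9*sin(y/2)/2


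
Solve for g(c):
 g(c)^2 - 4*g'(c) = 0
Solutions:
 g(c) = -4/(C1 + c)


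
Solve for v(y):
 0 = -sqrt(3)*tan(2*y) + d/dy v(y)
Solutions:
 v(y) = C1 - sqrt(3)*log(cos(2*y))/2


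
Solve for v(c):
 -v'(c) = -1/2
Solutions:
 v(c) = C1 + c/2


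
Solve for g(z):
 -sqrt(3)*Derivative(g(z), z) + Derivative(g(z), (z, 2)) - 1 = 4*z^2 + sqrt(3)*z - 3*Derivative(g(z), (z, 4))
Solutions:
 g(z) = C1 + C2*exp(-2^(1/3)*3^(1/6)*z*(-6/(27 + sqrt(741))^(1/3) + 2^(1/3)*3^(2/3)*(27 + sqrt(741))^(1/3))/36)*sin(z*(2*18^(1/3)/(27 + sqrt(741))^(1/3) + 12^(1/3)*(27 + sqrt(741))^(1/3))/12) + C3*exp(-2^(1/3)*3^(1/6)*z*(-6/(27 + sqrt(741))^(1/3) + 2^(1/3)*3^(2/3)*(27 + sqrt(741))^(1/3))/36)*cos(z*(2*18^(1/3)/(27 + sqrt(741))^(1/3) + 12^(1/3)*(27 + sqrt(741))^(1/3))/12) + C4*exp(2^(1/3)*3^(1/6)*z*(-6/(27 + sqrt(741))^(1/3) + 2^(1/3)*3^(2/3)*(27 + sqrt(741))^(1/3))/18) - 4*sqrt(3)*z^3/9 - 11*z^2/6 - 14*sqrt(3)*z/9


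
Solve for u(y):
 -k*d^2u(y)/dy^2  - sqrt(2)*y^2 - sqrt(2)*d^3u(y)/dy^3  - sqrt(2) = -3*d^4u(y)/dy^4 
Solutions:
 u(y) = C1 + C2*y + C3*exp(sqrt(2)*y*(1 - sqrt(6*k + 1))/6) + C4*exp(sqrt(2)*y*(sqrt(6*k + 1) + 1)/6) - sqrt(2)*y^4/(12*k) + sqrt(2)*y^2*(-1/2 - 3/k - 2/k^2)/k + 2*y^3/(3*k^2)


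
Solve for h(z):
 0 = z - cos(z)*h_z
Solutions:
 h(z) = C1 + Integral(z/cos(z), z)


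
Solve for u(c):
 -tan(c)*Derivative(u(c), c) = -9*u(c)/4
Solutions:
 u(c) = C1*sin(c)^(9/4)


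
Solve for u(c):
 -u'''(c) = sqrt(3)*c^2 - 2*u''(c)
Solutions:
 u(c) = C1 + C2*c + C3*exp(2*c) + sqrt(3)*c^4/24 + sqrt(3)*c^3/12 + sqrt(3)*c^2/8


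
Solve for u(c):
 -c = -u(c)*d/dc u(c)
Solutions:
 u(c) = -sqrt(C1 + c^2)
 u(c) = sqrt(C1 + c^2)


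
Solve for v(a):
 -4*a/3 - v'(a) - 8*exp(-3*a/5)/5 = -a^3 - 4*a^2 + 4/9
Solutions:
 v(a) = C1 + a^4/4 + 4*a^3/3 - 2*a^2/3 - 4*a/9 + 8*exp(-3*a/5)/3


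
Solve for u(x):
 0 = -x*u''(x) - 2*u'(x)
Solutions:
 u(x) = C1 + C2/x


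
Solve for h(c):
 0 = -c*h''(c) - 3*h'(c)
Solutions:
 h(c) = C1 + C2/c^2


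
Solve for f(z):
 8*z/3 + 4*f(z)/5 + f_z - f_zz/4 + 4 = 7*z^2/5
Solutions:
 f(z) = C1*exp(2*z*(1 - 3*sqrt(5)/5)) + C2*exp(2*z*(1 + 3*sqrt(5)/5)) + 7*z^2/4 - 185*z/24 + 275/48


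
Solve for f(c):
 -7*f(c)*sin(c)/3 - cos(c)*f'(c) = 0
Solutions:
 f(c) = C1*cos(c)^(7/3)


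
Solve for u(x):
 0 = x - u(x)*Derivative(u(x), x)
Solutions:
 u(x) = -sqrt(C1 + x^2)
 u(x) = sqrt(C1 + x^2)


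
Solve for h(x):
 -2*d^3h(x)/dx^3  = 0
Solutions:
 h(x) = C1 + C2*x + C3*x^2


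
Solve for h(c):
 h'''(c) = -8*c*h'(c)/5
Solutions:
 h(c) = C1 + Integral(C2*airyai(-2*5^(2/3)*c/5) + C3*airybi(-2*5^(2/3)*c/5), c)


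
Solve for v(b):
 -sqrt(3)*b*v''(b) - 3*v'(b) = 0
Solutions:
 v(b) = C1 + C2*b^(1 - sqrt(3))


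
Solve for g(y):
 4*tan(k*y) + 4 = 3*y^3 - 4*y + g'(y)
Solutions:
 g(y) = C1 - 3*y^4/4 + 2*y^2 + 4*y + 4*Piecewise((-log(cos(k*y))/k, Ne(k, 0)), (0, True))


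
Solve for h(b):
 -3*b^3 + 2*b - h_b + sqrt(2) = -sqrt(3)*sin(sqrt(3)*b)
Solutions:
 h(b) = C1 - 3*b^4/4 + b^2 + sqrt(2)*b - cos(sqrt(3)*b)


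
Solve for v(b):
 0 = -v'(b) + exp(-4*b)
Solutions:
 v(b) = C1 - exp(-4*b)/4


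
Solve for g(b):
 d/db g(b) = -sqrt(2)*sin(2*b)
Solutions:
 g(b) = C1 + sqrt(2)*cos(2*b)/2


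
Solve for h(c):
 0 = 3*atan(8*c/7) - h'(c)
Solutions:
 h(c) = C1 + 3*c*atan(8*c/7) - 21*log(64*c^2 + 49)/16


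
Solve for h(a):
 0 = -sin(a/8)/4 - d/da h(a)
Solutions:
 h(a) = C1 + 2*cos(a/8)


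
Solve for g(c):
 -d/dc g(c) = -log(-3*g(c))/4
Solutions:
 -4*Integral(1/(log(-_y) + log(3)), (_y, g(c))) = C1 - c


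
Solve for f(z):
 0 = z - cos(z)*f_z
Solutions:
 f(z) = C1 + Integral(z/cos(z), z)


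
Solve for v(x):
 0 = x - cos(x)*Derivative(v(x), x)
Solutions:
 v(x) = C1 + Integral(x/cos(x), x)


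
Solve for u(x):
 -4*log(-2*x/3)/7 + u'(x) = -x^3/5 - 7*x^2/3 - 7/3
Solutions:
 u(x) = C1 - x^4/20 - 7*x^3/9 + 4*x*log(-x)/7 + x*(-61 - 12*log(3) + 12*log(2))/21


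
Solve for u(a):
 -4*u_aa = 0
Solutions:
 u(a) = C1 + C2*a


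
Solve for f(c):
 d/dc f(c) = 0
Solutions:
 f(c) = C1


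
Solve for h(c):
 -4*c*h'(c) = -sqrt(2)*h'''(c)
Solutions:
 h(c) = C1 + Integral(C2*airyai(sqrt(2)*c) + C3*airybi(sqrt(2)*c), c)


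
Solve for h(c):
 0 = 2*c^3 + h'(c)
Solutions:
 h(c) = C1 - c^4/2


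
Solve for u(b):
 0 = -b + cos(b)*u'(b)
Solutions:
 u(b) = C1 + Integral(b/cos(b), b)


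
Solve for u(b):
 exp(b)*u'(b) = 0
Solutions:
 u(b) = C1


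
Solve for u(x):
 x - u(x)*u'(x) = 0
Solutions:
 u(x) = -sqrt(C1 + x^2)
 u(x) = sqrt(C1 + x^2)


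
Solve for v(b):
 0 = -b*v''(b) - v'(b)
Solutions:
 v(b) = C1 + C2*log(b)


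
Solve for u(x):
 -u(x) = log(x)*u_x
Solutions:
 u(x) = C1*exp(-li(x))


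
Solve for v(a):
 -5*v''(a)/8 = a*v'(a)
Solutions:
 v(a) = C1 + C2*erf(2*sqrt(5)*a/5)


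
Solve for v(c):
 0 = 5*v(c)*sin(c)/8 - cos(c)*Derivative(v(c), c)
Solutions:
 v(c) = C1/cos(c)^(5/8)


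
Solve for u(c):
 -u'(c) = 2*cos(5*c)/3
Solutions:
 u(c) = C1 - 2*sin(5*c)/15


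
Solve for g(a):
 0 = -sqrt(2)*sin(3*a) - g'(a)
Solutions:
 g(a) = C1 + sqrt(2)*cos(3*a)/3


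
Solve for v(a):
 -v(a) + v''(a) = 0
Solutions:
 v(a) = C1*exp(-a) + C2*exp(a)


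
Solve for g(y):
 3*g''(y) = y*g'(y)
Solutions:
 g(y) = C1 + C2*erfi(sqrt(6)*y/6)


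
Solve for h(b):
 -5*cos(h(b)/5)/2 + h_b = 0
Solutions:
 -5*b/2 - 5*log(sin(h(b)/5) - 1)/2 + 5*log(sin(h(b)/5) + 1)/2 = C1


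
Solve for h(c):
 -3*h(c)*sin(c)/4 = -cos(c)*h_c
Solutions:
 h(c) = C1/cos(c)^(3/4)


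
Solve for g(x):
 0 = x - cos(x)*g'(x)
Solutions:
 g(x) = C1 + Integral(x/cos(x), x)


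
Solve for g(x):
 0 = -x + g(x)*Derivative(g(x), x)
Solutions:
 g(x) = -sqrt(C1 + x^2)
 g(x) = sqrt(C1 + x^2)


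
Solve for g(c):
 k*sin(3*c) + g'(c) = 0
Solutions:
 g(c) = C1 + k*cos(3*c)/3


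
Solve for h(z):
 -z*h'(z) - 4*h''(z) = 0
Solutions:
 h(z) = C1 + C2*erf(sqrt(2)*z/4)


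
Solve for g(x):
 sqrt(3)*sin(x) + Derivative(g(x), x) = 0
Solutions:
 g(x) = C1 + sqrt(3)*cos(x)


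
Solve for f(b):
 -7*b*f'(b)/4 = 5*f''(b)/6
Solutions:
 f(b) = C1 + C2*erf(sqrt(105)*b/10)


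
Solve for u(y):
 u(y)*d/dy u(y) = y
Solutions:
 u(y) = -sqrt(C1 + y^2)
 u(y) = sqrt(C1 + y^2)


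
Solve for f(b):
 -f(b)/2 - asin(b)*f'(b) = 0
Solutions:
 f(b) = C1*exp(-Integral(1/asin(b), b)/2)


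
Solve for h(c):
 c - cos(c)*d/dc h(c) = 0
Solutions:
 h(c) = C1 + Integral(c/cos(c), c)


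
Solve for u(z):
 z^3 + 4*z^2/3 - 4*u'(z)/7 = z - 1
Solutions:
 u(z) = C1 + 7*z^4/16 + 7*z^3/9 - 7*z^2/8 + 7*z/4


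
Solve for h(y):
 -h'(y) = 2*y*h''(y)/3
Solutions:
 h(y) = C1 + C2/sqrt(y)


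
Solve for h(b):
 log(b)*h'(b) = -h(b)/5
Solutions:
 h(b) = C1*exp(-li(b)/5)


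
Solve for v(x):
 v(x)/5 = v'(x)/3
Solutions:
 v(x) = C1*exp(3*x/5)


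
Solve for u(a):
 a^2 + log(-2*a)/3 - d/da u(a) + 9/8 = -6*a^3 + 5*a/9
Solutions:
 u(a) = C1 + 3*a^4/2 + a^3/3 - 5*a^2/18 + a*log(-a)/3 + a*(8*log(2) + 19)/24


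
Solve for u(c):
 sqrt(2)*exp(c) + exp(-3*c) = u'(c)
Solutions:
 u(c) = C1 + sqrt(2)*exp(c) - exp(-3*c)/3


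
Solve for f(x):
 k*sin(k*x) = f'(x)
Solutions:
 f(x) = C1 - cos(k*x)


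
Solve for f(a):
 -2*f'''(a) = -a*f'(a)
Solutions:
 f(a) = C1 + Integral(C2*airyai(2^(2/3)*a/2) + C3*airybi(2^(2/3)*a/2), a)


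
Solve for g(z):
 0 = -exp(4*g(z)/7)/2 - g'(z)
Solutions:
 g(z) = 7*log(-(1/(C1 + 2*z))^(1/4)) + 7*log(7)/4
 g(z) = 7*log(1/(C1 + 2*z))/4 + 7*log(7)/4
 g(z) = 7*log(-I*(1/(C1 + 2*z))^(1/4)) + 7*log(7)/4
 g(z) = 7*log(I*(1/(C1 + 2*z))^(1/4)) + 7*log(7)/4


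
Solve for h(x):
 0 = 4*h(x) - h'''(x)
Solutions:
 h(x) = C3*exp(2^(2/3)*x) + (C1*sin(2^(2/3)*sqrt(3)*x/2) + C2*cos(2^(2/3)*sqrt(3)*x/2))*exp(-2^(2/3)*x/2)


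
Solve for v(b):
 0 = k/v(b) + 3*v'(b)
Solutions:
 v(b) = -sqrt(C1 - 6*b*k)/3
 v(b) = sqrt(C1 - 6*b*k)/3


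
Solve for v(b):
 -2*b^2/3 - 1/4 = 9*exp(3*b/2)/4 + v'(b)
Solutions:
 v(b) = C1 - 2*b^3/9 - b/4 - 3*exp(3*b/2)/2


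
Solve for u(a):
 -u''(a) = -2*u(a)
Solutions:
 u(a) = C1*exp(-sqrt(2)*a) + C2*exp(sqrt(2)*a)


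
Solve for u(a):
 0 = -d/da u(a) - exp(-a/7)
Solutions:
 u(a) = C1 + 7*exp(-a/7)


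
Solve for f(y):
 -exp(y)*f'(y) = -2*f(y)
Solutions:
 f(y) = C1*exp(-2*exp(-y))


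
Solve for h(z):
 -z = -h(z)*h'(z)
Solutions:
 h(z) = -sqrt(C1 + z^2)
 h(z) = sqrt(C1 + z^2)


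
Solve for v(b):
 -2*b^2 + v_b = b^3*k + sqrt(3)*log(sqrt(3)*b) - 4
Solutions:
 v(b) = C1 + b^4*k/4 + 2*b^3/3 + sqrt(3)*b*log(b) - 4*b - sqrt(3)*b + sqrt(3)*b*log(3)/2


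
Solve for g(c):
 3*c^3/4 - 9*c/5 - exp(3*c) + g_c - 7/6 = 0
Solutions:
 g(c) = C1 - 3*c^4/16 + 9*c^2/10 + 7*c/6 + exp(3*c)/3


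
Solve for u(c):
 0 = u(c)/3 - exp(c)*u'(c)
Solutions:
 u(c) = C1*exp(-exp(-c)/3)


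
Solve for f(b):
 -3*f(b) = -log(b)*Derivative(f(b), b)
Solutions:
 f(b) = C1*exp(3*li(b))


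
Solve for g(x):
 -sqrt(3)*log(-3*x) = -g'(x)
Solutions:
 g(x) = C1 + sqrt(3)*x*log(-x) + sqrt(3)*x*(-1 + log(3))


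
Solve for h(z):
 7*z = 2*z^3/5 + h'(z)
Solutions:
 h(z) = C1 - z^4/10 + 7*z^2/2


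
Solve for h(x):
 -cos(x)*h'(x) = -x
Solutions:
 h(x) = C1 + Integral(x/cos(x), x)


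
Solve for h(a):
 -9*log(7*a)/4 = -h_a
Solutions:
 h(a) = C1 + 9*a*log(a)/4 - 9*a/4 + 9*a*log(7)/4


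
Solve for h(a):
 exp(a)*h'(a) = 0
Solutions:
 h(a) = C1


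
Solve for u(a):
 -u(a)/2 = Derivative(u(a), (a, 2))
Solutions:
 u(a) = C1*sin(sqrt(2)*a/2) + C2*cos(sqrt(2)*a/2)


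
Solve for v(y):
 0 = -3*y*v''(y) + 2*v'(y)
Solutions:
 v(y) = C1 + C2*y^(5/3)


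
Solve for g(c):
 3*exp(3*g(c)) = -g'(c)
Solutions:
 g(c) = log((-3^(2/3) - 3*3^(1/6)*I)*(1/(C1 + 3*c))^(1/3)/6)
 g(c) = log((-3^(2/3) + 3*3^(1/6)*I)*(1/(C1 + 3*c))^(1/3)/6)
 g(c) = log(1/(C1 + 9*c))/3


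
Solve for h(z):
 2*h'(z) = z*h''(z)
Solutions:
 h(z) = C1 + C2*z^3


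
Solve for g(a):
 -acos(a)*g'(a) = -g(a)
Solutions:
 g(a) = C1*exp(Integral(1/acos(a), a))


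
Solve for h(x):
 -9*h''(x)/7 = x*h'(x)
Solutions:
 h(x) = C1 + C2*erf(sqrt(14)*x/6)


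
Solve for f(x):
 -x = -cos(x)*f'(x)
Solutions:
 f(x) = C1 + Integral(x/cos(x), x)


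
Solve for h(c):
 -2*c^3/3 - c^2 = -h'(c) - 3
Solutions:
 h(c) = C1 + c^4/6 + c^3/3 - 3*c


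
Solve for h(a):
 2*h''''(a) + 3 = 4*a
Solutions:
 h(a) = C1 + C2*a + C3*a^2 + C4*a^3 + a^5/60 - a^4/16


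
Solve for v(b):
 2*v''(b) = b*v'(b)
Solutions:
 v(b) = C1 + C2*erfi(b/2)


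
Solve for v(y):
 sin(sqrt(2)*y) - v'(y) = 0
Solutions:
 v(y) = C1 - sqrt(2)*cos(sqrt(2)*y)/2


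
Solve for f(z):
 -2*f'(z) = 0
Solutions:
 f(z) = C1


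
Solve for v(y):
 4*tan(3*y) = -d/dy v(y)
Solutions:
 v(y) = C1 + 4*log(cos(3*y))/3


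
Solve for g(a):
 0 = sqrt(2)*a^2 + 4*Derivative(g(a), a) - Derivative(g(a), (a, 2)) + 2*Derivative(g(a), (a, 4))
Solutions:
 g(a) = C1 + C2*exp(3^(1/3)*a*(3^(1/3)/(sqrt(1290)/4 + 9)^(1/3) + 2*(sqrt(1290)/4 + 9)^(1/3))/12)*sin(sqrt(3)*a*(-2*(3*sqrt(1290)/4 + 27)^(1/3) + 3/(3*sqrt(1290)/4 + 27)^(1/3))/12) + C3*exp(3^(1/3)*a*(3^(1/3)/(sqrt(1290)/4 + 9)^(1/3) + 2*(sqrt(1290)/4 + 9)^(1/3))/12)*cos(sqrt(3)*a*(-2*(3*sqrt(1290)/4 + 27)^(1/3) + 3/(3*sqrt(1290)/4 + 27)^(1/3))/12) + C4*exp(-3^(1/3)*a*(3^(1/3)/(sqrt(1290)/4 + 9)^(1/3) + 2*(sqrt(1290)/4 + 9)^(1/3))/6) - sqrt(2)*a^3/12 - sqrt(2)*a^2/16 - sqrt(2)*a/32


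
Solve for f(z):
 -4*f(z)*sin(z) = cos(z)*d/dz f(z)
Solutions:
 f(z) = C1*cos(z)^4


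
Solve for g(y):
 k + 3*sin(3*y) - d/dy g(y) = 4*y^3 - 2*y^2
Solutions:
 g(y) = C1 + k*y - y^4 + 2*y^3/3 - cos(3*y)


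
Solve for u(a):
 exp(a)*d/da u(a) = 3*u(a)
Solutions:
 u(a) = C1*exp(-3*exp(-a))


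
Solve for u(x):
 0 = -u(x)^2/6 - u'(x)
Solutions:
 u(x) = 6/(C1 + x)


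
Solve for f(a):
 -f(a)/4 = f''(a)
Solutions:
 f(a) = C1*sin(a/2) + C2*cos(a/2)


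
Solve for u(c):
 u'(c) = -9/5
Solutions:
 u(c) = C1 - 9*c/5


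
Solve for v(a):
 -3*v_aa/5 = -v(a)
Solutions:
 v(a) = C1*exp(-sqrt(15)*a/3) + C2*exp(sqrt(15)*a/3)


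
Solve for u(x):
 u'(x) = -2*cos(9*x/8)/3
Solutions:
 u(x) = C1 - 16*sin(9*x/8)/27


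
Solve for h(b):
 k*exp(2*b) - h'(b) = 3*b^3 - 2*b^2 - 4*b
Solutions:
 h(b) = C1 - 3*b^4/4 + 2*b^3/3 + 2*b^2 + k*exp(2*b)/2


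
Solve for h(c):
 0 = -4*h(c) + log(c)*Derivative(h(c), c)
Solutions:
 h(c) = C1*exp(4*li(c))


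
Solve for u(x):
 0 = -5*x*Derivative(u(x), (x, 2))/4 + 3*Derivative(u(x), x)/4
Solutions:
 u(x) = C1 + C2*x^(8/5)


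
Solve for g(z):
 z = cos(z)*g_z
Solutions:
 g(z) = C1 + Integral(z/cos(z), z)


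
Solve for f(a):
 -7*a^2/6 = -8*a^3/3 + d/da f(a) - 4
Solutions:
 f(a) = C1 + 2*a^4/3 - 7*a^3/18 + 4*a


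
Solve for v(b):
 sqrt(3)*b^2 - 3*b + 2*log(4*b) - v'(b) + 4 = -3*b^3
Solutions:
 v(b) = C1 + 3*b^4/4 + sqrt(3)*b^3/3 - 3*b^2/2 + 2*b*log(b) + 2*b + 4*b*log(2)


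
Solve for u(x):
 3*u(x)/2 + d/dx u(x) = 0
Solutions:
 u(x) = C1*exp(-3*x/2)


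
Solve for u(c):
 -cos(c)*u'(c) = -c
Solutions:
 u(c) = C1 + Integral(c/cos(c), c)


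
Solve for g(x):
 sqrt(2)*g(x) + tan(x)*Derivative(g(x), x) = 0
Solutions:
 g(x) = C1/sin(x)^(sqrt(2))


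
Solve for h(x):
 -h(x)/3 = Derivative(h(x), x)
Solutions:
 h(x) = C1*exp(-x/3)


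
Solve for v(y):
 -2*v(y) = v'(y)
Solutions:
 v(y) = C1*exp(-2*y)


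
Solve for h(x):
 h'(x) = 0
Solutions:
 h(x) = C1


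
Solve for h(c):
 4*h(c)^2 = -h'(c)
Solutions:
 h(c) = 1/(C1 + 4*c)


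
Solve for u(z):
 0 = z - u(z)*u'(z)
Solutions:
 u(z) = -sqrt(C1 + z^2)
 u(z) = sqrt(C1 + z^2)


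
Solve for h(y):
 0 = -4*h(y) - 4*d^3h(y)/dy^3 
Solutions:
 h(y) = C3*exp(-y) + (C1*sin(sqrt(3)*y/2) + C2*cos(sqrt(3)*y/2))*exp(y/2)


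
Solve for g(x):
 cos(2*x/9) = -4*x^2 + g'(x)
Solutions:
 g(x) = C1 + 4*x^3/3 + 9*sin(2*x/9)/2


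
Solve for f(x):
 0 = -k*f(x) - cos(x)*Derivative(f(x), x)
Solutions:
 f(x) = C1*exp(k*(log(sin(x) - 1) - log(sin(x) + 1))/2)


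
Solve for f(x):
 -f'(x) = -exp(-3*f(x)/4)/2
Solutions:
 f(x) = 4*log(C1 + 3*x/8)/3
 f(x) = 4*log((-3^(1/3) - 3^(5/6)*I)*(C1 + x)^(1/3)/4)
 f(x) = 4*log((-3^(1/3) + 3^(5/6)*I)*(C1 + x)^(1/3)/4)


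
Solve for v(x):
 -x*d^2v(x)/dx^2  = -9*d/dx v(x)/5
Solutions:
 v(x) = C1 + C2*x^(14/5)


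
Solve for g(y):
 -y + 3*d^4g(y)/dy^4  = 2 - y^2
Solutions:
 g(y) = C1 + C2*y + C3*y^2 + C4*y^3 - y^6/1080 + y^5/360 + y^4/36


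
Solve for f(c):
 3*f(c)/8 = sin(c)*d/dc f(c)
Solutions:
 f(c) = C1*(cos(c) - 1)^(3/16)/(cos(c) + 1)^(3/16)


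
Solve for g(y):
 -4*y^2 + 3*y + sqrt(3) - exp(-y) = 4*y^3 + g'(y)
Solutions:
 g(y) = C1 - y^4 - 4*y^3/3 + 3*y^2/2 + sqrt(3)*y + exp(-y)


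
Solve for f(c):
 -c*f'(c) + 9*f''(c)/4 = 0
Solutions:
 f(c) = C1 + C2*erfi(sqrt(2)*c/3)


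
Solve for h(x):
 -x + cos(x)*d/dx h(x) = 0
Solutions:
 h(x) = C1 + Integral(x/cos(x), x)


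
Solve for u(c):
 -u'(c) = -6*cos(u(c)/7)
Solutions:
 -6*c - 7*log(sin(u(c)/7) - 1)/2 + 7*log(sin(u(c)/7) + 1)/2 = C1


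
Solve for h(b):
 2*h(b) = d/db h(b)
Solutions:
 h(b) = C1*exp(2*b)


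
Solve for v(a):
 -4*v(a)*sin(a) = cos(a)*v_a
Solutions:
 v(a) = C1*cos(a)^4


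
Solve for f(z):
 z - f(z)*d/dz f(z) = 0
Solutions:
 f(z) = -sqrt(C1 + z^2)
 f(z) = sqrt(C1 + z^2)


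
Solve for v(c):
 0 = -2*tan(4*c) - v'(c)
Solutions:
 v(c) = C1 + log(cos(4*c))/2


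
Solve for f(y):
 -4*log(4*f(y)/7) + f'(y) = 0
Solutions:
 -Integral(1/(log(_y) - log(7) + 2*log(2)), (_y, f(y)))/4 = C1 - y


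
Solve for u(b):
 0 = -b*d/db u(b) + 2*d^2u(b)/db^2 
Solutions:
 u(b) = C1 + C2*erfi(b/2)


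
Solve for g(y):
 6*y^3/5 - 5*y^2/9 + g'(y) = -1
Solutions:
 g(y) = C1 - 3*y^4/10 + 5*y^3/27 - y


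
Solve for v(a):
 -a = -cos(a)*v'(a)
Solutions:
 v(a) = C1 + Integral(a/cos(a), a)


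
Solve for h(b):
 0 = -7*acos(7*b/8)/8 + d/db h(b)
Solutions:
 h(b) = C1 + 7*b*acos(7*b/8)/8 - sqrt(64 - 49*b^2)/8


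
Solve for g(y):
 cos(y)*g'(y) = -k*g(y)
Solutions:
 g(y) = C1*exp(k*(log(sin(y) - 1) - log(sin(y) + 1))/2)


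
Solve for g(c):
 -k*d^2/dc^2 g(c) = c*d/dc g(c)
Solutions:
 g(c) = C1 + C2*sqrt(k)*erf(sqrt(2)*c*sqrt(1/k)/2)


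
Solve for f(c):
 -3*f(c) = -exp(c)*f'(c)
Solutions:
 f(c) = C1*exp(-3*exp(-c))


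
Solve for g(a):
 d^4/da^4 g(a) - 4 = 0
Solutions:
 g(a) = C1 + C2*a + C3*a^2 + C4*a^3 + a^4/6


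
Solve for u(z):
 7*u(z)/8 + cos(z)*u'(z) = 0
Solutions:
 u(z) = C1*(sin(z) - 1)^(7/16)/(sin(z) + 1)^(7/16)


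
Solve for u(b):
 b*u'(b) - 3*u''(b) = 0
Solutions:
 u(b) = C1 + C2*erfi(sqrt(6)*b/6)


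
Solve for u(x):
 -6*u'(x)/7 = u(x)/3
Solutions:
 u(x) = C1*exp(-7*x/18)


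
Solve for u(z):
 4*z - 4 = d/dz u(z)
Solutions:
 u(z) = C1 + 2*z^2 - 4*z


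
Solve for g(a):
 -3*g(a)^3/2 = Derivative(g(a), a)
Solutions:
 g(a) = -sqrt(-1/(C1 - 3*a))
 g(a) = sqrt(-1/(C1 - 3*a))


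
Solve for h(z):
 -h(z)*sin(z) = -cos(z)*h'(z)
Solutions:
 h(z) = C1/cos(z)


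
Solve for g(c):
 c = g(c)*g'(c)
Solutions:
 g(c) = -sqrt(C1 + c^2)
 g(c) = sqrt(C1 + c^2)


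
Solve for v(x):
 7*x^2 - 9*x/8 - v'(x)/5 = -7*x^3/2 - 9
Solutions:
 v(x) = C1 + 35*x^4/8 + 35*x^3/3 - 45*x^2/16 + 45*x


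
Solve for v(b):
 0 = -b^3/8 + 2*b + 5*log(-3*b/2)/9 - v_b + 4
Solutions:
 v(b) = C1 - b^4/32 + b^2 + 5*b*log(-b)/9 + b*(-5*log(2) + 5*log(3) + 31)/9


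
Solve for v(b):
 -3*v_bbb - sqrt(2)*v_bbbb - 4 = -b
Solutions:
 v(b) = C1 + C2*b + C3*b^2 + C4*exp(-3*sqrt(2)*b/2) + b^4/72 + b^3*(-12 - sqrt(2))/54


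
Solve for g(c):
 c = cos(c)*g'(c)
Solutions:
 g(c) = C1 + Integral(c/cos(c), c)


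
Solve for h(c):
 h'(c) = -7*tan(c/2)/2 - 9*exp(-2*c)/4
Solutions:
 h(c) = C1 - 7*log(tan(c/2)^2 + 1)/2 + 9*exp(-2*c)/8


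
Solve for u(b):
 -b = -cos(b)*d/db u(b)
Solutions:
 u(b) = C1 + Integral(b/cos(b), b)


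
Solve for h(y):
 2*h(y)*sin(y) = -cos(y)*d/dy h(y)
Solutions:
 h(y) = C1*cos(y)^2


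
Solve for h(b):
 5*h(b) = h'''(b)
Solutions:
 h(b) = C3*exp(5^(1/3)*b) + (C1*sin(sqrt(3)*5^(1/3)*b/2) + C2*cos(sqrt(3)*5^(1/3)*b/2))*exp(-5^(1/3)*b/2)


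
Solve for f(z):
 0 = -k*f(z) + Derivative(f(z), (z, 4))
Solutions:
 f(z) = C1*exp(-k^(1/4)*z) + C2*exp(k^(1/4)*z) + C3*exp(-I*k^(1/4)*z) + C4*exp(I*k^(1/4)*z)


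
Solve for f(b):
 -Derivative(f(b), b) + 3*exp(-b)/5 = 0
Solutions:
 f(b) = C1 - 3*exp(-b)/5


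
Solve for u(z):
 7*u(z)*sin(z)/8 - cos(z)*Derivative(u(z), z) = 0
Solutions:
 u(z) = C1/cos(z)^(7/8)


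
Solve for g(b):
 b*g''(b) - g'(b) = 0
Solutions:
 g(b) = C1 + C2*b^2


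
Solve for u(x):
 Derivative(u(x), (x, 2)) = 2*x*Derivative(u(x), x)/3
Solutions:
 u(x) = C1 + C2*erfi(sqrt(3)*x/3)


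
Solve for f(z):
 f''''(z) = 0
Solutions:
 f(z) = C1 + C2*z + C3*z^2 + C4*z^3


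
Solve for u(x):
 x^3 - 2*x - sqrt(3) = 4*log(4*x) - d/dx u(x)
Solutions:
 u(x) = C1 - x^4/4 + x^2 + 4*x*log(x) - 4*x + sqrt(3)*x + x*log(256)


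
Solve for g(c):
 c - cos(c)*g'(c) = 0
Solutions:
 g(c) = C1 + Integral(c/cos(c), c)


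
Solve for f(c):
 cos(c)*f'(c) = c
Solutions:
 f(c) = C1 + Integral(c/cos(c), c)


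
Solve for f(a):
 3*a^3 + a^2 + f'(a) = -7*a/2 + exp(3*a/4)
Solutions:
 f(a) = C1 - 3*a^4/4 - a^3/3 - 7*a^2/4 + 4*exp(3*a/4)/3


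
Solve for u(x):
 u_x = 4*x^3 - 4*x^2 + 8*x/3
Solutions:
 u(x) = C1 + x^4 - 4*x^3/3 + 4*x^2/3


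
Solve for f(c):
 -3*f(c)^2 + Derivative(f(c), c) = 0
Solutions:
 f(c) = -1/(C1 + 3*c)


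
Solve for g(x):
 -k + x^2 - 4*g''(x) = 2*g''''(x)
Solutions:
 g(x) = C1 + C2*x + C3*sin(sqrt(2)*x) + C4*cos(sqrt(2)*x) + x^4/48 + x^2*(-k - 1)/8


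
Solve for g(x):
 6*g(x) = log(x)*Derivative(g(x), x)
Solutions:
 g(x) = C1*exp(6*li(x))


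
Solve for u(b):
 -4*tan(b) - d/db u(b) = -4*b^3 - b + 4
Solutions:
 u(b) = C1 + b^4 + b^2/2 - 4*b + 4*log(cos(b))


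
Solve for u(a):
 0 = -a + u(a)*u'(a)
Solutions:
 u(a) = -sqrt(C1 + a^2)
 u(a) = sqrt(C1 + a^2)


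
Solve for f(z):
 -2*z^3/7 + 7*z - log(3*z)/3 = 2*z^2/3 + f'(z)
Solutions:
 f(z) = C1 - z^4/14 - 2*z^3/9 + 7*z^2/2 - z*log(z)/3 - z*log(3)/3 + z/3


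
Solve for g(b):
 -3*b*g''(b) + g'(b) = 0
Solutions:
 g(b) = C1 + C2*b^(4/3)


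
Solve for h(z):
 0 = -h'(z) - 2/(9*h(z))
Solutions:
 h(z) = -sqrt(C1 - 4*z)/3
 h(z) = sqrt(C1 - 4*z)/3


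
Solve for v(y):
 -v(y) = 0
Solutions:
 v(y) = 0


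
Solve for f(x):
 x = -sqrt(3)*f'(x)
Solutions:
 f(x) = C1 - sqrt(3)*x^2/6


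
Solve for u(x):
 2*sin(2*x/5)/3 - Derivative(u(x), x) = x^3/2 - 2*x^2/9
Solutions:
 u(x) = C1 - x^4/8 + 2*x^3/27 - 5*cos(2*x/5)/3


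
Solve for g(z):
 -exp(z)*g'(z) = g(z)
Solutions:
 g(z) = C1*exp(exp(-z))


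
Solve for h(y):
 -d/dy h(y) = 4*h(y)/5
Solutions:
 h(y) = C1*exp(-4*y/5)


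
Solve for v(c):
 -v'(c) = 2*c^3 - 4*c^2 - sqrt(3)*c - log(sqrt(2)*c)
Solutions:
 v(c) = C1 - c^4/2 + 4*c^3/3 + sqrt(3)*c^2/2 + c*log(c) - c + c*log(2)/2


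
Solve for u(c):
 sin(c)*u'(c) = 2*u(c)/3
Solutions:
 u(c) = C1*(cos(c) - 1)^(1/3)/(cos(c) + 1)^(1/3)


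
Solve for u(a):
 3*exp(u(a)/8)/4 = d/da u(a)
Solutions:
 u(a) = 8*log(-1/(C1 + 3*a)) + 40*log(2)


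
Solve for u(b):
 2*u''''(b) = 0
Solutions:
 u(b) = C1 + C2*b + C3*b^2 + C4*b^3


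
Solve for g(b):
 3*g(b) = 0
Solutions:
 g(b) = 0


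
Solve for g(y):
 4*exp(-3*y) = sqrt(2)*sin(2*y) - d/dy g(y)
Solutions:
 g(y) = C1 - sqrt(2)*cos(2*y)/2 + 4*exp(-3*y)/3


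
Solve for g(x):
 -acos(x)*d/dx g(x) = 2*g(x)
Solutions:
 g(x) = C1*exp(-2*Integral(1/acos(x), x))


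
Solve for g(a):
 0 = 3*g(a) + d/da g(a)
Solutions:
 g(a) = C1*exp(-3*a)


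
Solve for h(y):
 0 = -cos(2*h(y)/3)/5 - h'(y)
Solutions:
 y/5 - 3*log(sin(2*h(y)/3) - 1)/4 + 3*log(sin(2*h(y)/3) + 1)/4 = C1


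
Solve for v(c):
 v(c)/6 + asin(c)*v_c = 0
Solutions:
 v(c) = C1*exp(-Integral(1/asin(c), c)/6)


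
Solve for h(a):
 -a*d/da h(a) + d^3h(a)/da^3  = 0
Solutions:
 h(a) = C1 + Integral(C2*airyai(a) + C3*airybi(a), a)


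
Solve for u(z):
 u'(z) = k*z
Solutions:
 u(z) = C1 + k*z^2/2


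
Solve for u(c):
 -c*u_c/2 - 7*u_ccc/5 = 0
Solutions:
 u(c) = C1 + Integral(C2*airyai(-14^(2/3)*5^(1/3)*c/14) + C3*airybi(-14^(2/3)*5^(1/3)*c/14), c)
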